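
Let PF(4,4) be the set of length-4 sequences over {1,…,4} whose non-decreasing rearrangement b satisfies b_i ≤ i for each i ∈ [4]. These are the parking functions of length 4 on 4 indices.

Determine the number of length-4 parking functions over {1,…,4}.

125

Count = (4−4+1)·(4+1)^(4−1) = 1×125 = 125
E.g. (1,3,2,4) → sorted (1,2,3,4): b_i ≤ i ∀i, a PF.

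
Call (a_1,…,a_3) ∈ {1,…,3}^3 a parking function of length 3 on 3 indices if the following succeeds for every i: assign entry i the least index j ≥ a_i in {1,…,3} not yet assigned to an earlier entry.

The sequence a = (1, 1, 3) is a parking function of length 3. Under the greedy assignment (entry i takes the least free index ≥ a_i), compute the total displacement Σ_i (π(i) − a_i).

1

Σπ = 3·4/2 = 6 (π permutes [3]); Σa = 1+1+3 = 5; disp = 6−5 = 1.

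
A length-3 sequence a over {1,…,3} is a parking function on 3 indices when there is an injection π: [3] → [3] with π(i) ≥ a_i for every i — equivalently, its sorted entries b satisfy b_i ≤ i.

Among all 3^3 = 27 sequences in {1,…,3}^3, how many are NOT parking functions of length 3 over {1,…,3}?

|PF| = (4−3)·4^(3−1) = 1 · 16 = 16
Check (2,3,2) → sorted (2,2,3): b_1=2>1, not a PF.
So 27 − 16 = 11 fail.

11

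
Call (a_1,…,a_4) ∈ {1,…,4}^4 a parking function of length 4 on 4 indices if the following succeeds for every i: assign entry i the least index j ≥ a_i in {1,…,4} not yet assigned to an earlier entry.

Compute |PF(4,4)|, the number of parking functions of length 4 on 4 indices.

|PF(4,4)| = (4−4+1)·(4+1)^(4−1) = 1×125 = 125 (Konheim–Weiss)
Example (1,4,2,1) → sorted (1,1,2,4): b_i ≤ i ∀i, a PF.

125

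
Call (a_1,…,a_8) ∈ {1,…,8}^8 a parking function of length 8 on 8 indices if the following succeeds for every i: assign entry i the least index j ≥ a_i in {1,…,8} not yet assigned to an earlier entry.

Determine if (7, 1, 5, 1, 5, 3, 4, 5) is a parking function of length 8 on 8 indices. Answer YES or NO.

Sorted: b = (1, 1, 3, 4, 5, 5, 5, 7).
  b_1=1 ≤ 1
  b_2=1 ≤ 2
  b_3=3 ≤ 3
  b_4=4 ≤ 4
  b_5=5 ≤ 5
  b_6=5 ≤ 6
  b_7=5 ≤ 7
  b_8=7 ≤ 8
All bounds hold ⇒ YES

YES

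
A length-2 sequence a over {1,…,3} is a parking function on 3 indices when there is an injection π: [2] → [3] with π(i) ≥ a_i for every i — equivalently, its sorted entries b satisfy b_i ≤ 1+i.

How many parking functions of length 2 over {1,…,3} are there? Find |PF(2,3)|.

|PF(2,3)| = 2·4^1 = 2 · 4 = 8
Example (1,3) → sorted (1,3): b_i ≤ 1+i ∀i, a PF.

8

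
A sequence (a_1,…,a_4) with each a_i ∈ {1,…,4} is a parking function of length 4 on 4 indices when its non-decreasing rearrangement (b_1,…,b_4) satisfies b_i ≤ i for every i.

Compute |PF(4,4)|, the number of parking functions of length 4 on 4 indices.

|PF| = 1·5^3 = 1×125 = 125 (Konheim–Weiss)
One tuple (2,2,1,4) → sorted (1,2,2,4): b_i ≤ i ∀i, a PF.

125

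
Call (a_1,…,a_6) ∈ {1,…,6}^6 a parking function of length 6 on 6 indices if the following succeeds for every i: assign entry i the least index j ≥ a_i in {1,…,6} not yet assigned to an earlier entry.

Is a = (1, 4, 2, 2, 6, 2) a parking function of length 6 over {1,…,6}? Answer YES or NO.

Sorted: b = (1, 2, 2, 2, 4, 6).
  b_1=1 ≤ 1
  b_2=2 ≤ 2
  b_3=2 ≤ 3
  b_4=2 ≤ 4
  b_5=4 ≤ 5
  b_6=6 ≤ 6
All bounds hold ⇒ YES

YES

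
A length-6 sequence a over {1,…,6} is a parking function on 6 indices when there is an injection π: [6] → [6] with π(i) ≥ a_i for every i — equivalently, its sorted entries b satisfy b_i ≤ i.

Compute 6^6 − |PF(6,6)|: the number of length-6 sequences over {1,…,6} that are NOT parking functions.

|PF| = (6−6+1)·(6+1)^(6−1) = 1 · 16807 = 16807 (Pollak)
Check (2,2,3,6,6,3) → sorted (2,2,3,3,6,6): b_1=2>1, not a PF.
Total 46656; non-PF = 46656−16807 = 29849

29849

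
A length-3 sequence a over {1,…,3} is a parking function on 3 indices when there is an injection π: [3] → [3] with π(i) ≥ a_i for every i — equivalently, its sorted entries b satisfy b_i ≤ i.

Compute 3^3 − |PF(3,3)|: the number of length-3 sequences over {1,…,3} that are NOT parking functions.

#PF = (3−3+1)·(3+1)^(3−1) = 1 · 16 = 16 (Pollak)
Example (3,2,3) → sorted (2,3,3): b_1=2>1, not a PF.
3^3 − 16 = 27 − 16 = 11

11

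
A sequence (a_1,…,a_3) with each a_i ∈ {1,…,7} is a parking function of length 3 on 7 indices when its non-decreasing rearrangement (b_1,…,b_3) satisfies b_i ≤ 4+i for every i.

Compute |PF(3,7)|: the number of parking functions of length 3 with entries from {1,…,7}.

320

|PF| = (7−3+1)·(7+1)^(3−1) = 5·64 = 320 (Konheim–Weiss)
One tuple (5,3,6) → sorted (3,5,6): b_i ≤ 4+i ∀i, a PF.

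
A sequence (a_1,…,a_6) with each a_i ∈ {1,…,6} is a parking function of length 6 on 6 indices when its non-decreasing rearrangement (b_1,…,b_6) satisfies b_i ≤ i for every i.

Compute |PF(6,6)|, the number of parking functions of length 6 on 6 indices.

|PF| = (6−6+1)·(6+1)^(6−1) = 1×16807 = 16807 (Konheim–Weiss)
Check (4,4,1,3,6,2) → sorted (1,2,3,4,4,6): b_i ≤ i ∀i, a PF.

16807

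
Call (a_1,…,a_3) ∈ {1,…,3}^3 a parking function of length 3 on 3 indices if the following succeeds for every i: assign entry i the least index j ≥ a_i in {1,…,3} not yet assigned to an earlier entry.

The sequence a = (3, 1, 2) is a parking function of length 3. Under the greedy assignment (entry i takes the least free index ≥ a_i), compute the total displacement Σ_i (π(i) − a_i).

Σπ = 6 ({1..3} each once); Σa = 3+1+2 = 6; disp = 6−6 = 0.

0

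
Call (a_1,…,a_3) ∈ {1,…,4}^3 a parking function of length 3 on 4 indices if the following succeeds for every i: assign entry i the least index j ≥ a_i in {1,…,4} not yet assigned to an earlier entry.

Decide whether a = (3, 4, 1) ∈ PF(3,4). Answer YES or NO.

Rearranged: b = (1, 3, 4).
  b_1=1 ≤ 2
  b_2=3 ≤ 3
  b_3=4 ≤ 4
All bounds hold ⇒ YES

YES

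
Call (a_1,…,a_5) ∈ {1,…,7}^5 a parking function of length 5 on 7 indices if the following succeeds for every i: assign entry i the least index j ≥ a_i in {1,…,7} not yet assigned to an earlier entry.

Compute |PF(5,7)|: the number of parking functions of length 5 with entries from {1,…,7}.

#PF = (8−5)·8^(5−1) = 3·4096 = 12288 [KW]
Check (6,6,4,1,2) → sorted (1,2,4,6,6): b_i ≤ 2+i ∀i, a PF.

12288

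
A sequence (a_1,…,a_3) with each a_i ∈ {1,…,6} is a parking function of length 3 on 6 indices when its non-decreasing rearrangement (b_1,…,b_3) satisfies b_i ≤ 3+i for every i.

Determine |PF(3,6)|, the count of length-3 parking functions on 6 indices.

#PF = (6−3+1)·(6+1)^(3−1) = 4×49 = 196 [KW]
Example (1,6,4) → sorted (1,4,6): b_i ≤ 3+i ∀i, a PF.

196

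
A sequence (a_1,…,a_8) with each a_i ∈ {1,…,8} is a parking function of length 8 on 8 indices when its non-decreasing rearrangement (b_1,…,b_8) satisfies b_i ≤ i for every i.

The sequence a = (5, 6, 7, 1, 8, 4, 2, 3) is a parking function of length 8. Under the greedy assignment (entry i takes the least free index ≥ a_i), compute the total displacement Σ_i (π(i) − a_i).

Σπ = 36 ({1..8} each once); Σa = 5+6+7+1+8+4+2+3 = 36; disp = 36−36 = 0.

0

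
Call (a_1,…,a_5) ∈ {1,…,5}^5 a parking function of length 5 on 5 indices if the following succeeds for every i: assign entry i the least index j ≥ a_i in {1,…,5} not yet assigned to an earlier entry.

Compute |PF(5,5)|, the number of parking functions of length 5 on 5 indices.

#PF = (5−5+1)·(5+1)^(5−1) = 1·1296 = 1296 [KW]
Example (3,1,1,4,5) → sorted (1,1,3,4,5): b_i ≤ i ∀i, a PF.

1296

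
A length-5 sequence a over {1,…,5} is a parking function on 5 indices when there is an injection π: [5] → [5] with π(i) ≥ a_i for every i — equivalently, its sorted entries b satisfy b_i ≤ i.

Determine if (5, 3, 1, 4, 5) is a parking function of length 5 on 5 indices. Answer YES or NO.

Order a: b = (1, 3, 4, 5, 5).
  b_1=1 ≤ 1
  b_2=3 > 2
  fails at i=2 ⇒ NO

NO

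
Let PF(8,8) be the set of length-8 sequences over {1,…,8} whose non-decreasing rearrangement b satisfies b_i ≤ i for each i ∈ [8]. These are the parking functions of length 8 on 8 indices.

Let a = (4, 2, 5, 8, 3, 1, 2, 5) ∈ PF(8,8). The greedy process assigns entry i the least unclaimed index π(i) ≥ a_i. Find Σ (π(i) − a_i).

6

Σπ = 8·9/2 = 36 (π permutes [8]); Σa = 4+2+5+8+3+1+2+5 = 30; disp = 36−30 = 6.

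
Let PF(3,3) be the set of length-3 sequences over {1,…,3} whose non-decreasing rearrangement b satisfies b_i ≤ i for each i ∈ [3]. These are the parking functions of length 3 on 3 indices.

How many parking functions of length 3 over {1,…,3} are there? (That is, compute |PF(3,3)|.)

|PF(3,3)| = (3+1−3)·(3+1)^{3−1} = 1·16 = 16 (Konheim–Weiss)
Check (1,3,1) → sorted (1,1,3): b_i ≤ i ∀i, a PF.

16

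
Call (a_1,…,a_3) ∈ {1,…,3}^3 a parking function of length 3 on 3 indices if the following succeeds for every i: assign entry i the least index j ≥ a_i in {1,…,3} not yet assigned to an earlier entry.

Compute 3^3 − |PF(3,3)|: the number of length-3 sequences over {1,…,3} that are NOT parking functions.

|PF(3,3)| = 1·4^2 = 1 · 16 = 16 (Konheim–Weiss)
One tuple (3,3,1) → sorted (1,3,3): b_2=3>2, not a PF.
Total 27; non-PF = 27−16 = 11

11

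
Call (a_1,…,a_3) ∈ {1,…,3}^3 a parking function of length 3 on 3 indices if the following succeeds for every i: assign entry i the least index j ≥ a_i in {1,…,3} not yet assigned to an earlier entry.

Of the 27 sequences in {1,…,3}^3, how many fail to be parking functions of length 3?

|PF(3,3)| = (3−3+1)·(3+1)^(3−1) = 1 · 16 = 16 (Pollak)
E.g. (3,3,1) → sorted (1,3,3): b_2=3>2, not a PF.
So 27 − 16 = 11 fail.

11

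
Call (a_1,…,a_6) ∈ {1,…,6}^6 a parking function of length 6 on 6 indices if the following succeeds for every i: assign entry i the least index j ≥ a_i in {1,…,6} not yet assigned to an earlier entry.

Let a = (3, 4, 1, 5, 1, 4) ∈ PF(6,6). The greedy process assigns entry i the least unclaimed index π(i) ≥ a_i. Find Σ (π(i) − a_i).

3

Σπ = 21 ({1..6} each once); Σa = 3+4+1+5+1+4 = 18; disp = 21−18 = 3.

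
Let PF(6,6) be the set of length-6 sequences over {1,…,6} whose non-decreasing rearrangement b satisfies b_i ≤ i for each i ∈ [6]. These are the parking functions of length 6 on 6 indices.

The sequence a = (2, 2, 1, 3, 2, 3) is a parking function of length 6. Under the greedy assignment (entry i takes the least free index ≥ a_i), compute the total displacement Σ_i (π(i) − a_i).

8

Σπ(i) = 1+…+6 = 21; Σa = 2+2+1+3+2+3 = 13; disp = 21−13 = 8.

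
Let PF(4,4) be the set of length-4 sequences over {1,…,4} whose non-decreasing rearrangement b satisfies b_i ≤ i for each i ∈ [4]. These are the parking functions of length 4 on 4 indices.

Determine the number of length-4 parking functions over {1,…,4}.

125

#PF = (4−4+1)·(4+1)^(4−1) = 1 · 125 = 125
E.g. (3,1,2,2) → sorted (1,2,2,3): b_i ≤ i ∀i, a PF.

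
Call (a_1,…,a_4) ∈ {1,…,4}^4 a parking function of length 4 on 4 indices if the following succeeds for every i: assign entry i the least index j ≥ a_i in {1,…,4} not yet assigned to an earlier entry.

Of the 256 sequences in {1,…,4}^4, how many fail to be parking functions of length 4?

131

Count = 1·5^3 = 1×125 = 125 [KW]
Check (3,4,4,4) → sorted (3,4,4,4): b_1=3>1, not a PF.
So 256 − 125 = 131 fail.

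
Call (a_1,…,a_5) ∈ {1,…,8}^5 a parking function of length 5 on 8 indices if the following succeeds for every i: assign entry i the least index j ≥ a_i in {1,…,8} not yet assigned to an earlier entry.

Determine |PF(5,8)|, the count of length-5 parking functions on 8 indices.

#PF = (8−5+1)·(8+1)^(5−1) = 4 · 6561 = 26244
Example (4,6,1,6,5) → sorted (1,4,5,6,6): b_i ≤ 3+i ∀i, a PF.

26244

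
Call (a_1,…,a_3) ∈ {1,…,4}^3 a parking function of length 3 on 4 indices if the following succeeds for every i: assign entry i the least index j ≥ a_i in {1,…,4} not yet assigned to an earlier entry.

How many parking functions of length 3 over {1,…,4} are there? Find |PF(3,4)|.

50

|PF(3,4)| = 2·5^2 = 2 · 25 = 50 [KW]
One tuple (3,3,1) → sorted (1,3,3): b_i ≤ 1+i ∀i, a PF.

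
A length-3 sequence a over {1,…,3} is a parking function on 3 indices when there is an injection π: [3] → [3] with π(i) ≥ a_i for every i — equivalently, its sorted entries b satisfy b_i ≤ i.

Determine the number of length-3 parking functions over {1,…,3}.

16

|PF| = (3+1−3)·(3+1)^{3−1} = 1 · 16 = 16 [KW]
E.g. (1,3,2) → sorted (1,2,3): b_i ≤ i ∀i, a PF.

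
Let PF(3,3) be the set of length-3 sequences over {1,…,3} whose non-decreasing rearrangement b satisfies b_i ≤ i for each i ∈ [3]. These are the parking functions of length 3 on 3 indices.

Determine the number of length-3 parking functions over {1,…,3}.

Count = (3+1−3)·(3+1)^{3−1} = 1×16 = 16 (Pollak)
Check (1,2,1) → sorted (1,1,2): b_i ≤ i ∀i, a PF.

16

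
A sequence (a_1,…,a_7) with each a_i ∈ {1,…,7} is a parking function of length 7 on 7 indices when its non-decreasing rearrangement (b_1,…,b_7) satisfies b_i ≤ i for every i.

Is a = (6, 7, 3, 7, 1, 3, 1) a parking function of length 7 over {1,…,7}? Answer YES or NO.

Order a: b = (1, 1, 3, 3, 6, 7, 7).
  b_1=1 ≤ 1
  b_2=1 ≤ 2
  b_3=3 ≤ 3
  b_4=3 ≤ 4
  b_5=6 > 5
  fails at i=5 ⇒ NO

NO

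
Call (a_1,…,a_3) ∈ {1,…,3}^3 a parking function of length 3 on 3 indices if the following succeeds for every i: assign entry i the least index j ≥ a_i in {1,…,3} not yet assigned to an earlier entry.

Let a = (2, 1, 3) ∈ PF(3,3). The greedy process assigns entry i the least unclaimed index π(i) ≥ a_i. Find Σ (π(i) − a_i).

0

Σπ = 6 ({1..3} each once); Σa = 2+1+3 = 6; disp = 6−6 = 0.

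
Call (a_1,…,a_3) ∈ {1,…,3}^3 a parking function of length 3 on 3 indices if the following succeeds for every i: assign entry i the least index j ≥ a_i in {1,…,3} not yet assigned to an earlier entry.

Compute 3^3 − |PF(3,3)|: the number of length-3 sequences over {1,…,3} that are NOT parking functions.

Count = (3+1−3)·(3+1)^{3−1} = 1 · 16 = 16
Example (3,2,2) → sorted (2,2,3): b_1=2>1, not a PF.
3^3 − 16 = 27 − 16 = 11

11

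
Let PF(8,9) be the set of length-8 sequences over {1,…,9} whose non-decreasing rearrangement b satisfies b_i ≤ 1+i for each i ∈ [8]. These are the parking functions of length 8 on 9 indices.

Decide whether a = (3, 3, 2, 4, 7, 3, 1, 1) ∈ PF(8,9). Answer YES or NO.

Sorted: b = (1, 1, 2, 3, 3, 3, 4, 7).
  b_1=1 ≤ 2
  b_2=1 ≤ 3
  b_3=2 ≤ 4
  b_4=3 ≤ 5
  b_5=3 ≤ 6
  b_6=3 ≤ 7
  b_7=4 ≤ 8
  b_8=7 ≤ 9
All bounds hold ⇒ YES

YES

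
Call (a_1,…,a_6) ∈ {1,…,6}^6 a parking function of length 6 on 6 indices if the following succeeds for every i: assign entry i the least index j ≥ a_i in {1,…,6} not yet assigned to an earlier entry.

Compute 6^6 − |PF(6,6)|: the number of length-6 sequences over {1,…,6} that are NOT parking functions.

#PF = (7−6)·7^(6−1) = 1 · 16807 = 16807 (Pollak)
E.g. (4,4,6,6,2,5) → sorted (2,4,4,5,6,6): b_1=2>1, not a PF.
6^6 − 16807 = 46656 − 16807 = 29849

29849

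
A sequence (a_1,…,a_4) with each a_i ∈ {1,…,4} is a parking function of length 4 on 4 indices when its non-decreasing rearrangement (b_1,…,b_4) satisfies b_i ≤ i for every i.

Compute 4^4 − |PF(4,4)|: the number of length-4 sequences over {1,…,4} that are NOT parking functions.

#PF = (5−4)·5^(4−1) = 1×125 = 125
Example (3,3,3,4) → sorted (3,3,3,4): b_1=3>1, not a PF.
So 256 − 125 = 131 fail.

131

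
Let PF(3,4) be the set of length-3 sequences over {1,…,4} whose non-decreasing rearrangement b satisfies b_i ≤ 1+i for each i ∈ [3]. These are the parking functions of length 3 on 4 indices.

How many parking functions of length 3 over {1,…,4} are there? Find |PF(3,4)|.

|PF| = (5−3)·5^(3−1) = 2·25 = 50 (Konheim–Weiss)
E.g. (2,3,2) → sorted (2,2,3): b_i ≤ 1+i ∀i, a PF.

50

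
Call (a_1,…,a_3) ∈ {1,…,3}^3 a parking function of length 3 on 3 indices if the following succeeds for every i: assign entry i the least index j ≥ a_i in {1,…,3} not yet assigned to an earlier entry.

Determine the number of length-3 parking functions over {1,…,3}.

|PF| = 1·4^2 = 1·16 = 16 (Konheim–Weiss)
Check (1,3,1) → sorted (1,1,3): b_i ≤ i ∀i, a PF.

16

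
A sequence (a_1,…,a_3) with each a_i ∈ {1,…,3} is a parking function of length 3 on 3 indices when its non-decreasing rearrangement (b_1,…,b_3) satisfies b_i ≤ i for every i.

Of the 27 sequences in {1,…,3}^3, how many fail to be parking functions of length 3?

|PF| = (3−3+1)·(3+1)^(3−1) = 1×16 = 16
One tuple (3,2,3) → sorted (2,3,3): b_1=2>1, not a PF.
3^3 − 16 = 27 − 16 = 11

11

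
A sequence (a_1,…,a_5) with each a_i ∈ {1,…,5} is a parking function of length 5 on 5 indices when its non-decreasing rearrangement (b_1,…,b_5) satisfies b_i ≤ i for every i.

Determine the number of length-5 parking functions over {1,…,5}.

1296

Count = 1·6^4 = 1 · 1296 = 1296 (Pollak)
One tuple (5,4,2,1,2) → sorted (1,2,2,4,5): b_i ≤ i ∀i, a PF.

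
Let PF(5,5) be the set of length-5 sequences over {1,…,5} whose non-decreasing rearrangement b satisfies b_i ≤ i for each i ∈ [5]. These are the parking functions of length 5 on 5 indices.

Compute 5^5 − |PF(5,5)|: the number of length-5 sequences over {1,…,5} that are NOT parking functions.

#PF = 1·6^4 = 1 · 1296 = 1296
Check (2,5,4,4,5) → sorted (2,4,4,5,5): b_1=2>1, not a PF.
Total 3125; non-PF = 3125−1296 = 1829

1829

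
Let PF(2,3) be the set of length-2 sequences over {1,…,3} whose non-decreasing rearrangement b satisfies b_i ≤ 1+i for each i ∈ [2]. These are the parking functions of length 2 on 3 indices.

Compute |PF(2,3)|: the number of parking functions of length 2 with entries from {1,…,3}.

8

#PF = (3−2+1)·(3+1)^(2−1) = 2·4 = 8
Check (1,1) → sorted (1,1): b_i ≤ 1+i ∀i, a PF.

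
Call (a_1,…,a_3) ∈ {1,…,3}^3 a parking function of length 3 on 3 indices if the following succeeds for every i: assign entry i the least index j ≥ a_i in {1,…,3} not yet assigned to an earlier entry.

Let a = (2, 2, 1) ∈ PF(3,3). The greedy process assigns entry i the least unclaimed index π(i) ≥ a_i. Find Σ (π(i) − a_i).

1

Σπ = 3·4/2 = 6 (π permutes [3]); Σa = 2+2+1 = 5; disp = 6−5 = 1.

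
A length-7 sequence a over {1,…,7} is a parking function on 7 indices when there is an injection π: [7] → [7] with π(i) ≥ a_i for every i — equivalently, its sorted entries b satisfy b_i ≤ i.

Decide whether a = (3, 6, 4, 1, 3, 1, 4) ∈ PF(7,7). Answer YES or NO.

Sorted: b = (1, 1, 3, 3, 4, 4, 6).
  b_1=1 ≤ 1
  b_2=1 ≤ 2
  b_3=3 ≤ 3
  b_4=3 ≤ 4
  b_5=4 ≤ 5
  b_6=4 ≤ 6
  b_7=6 ≤ 7
All bounds hold ⇒ YES

YES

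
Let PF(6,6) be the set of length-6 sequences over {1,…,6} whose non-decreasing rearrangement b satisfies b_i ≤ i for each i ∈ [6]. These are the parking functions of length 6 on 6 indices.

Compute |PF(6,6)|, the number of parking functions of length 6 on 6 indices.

16807

#PF = (7−6)·7^(6−1) = 1×16807 = 16807 (Konheim–Weiss)
One tuple (3,1,5,5,1,4) → sorted (1,1,3,4,5,5): b_i ≤ i ∀i, a PF.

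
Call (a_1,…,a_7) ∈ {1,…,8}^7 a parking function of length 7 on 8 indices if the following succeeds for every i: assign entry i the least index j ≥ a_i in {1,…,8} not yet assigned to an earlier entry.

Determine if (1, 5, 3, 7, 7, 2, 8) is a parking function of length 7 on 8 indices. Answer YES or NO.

NO

Sorted: b = (1, 2, 3, 5, 7, 7, 8).
  b_1=1 ≤ 2
  b_2=2 ≤ 3
  b_3=3 ≤ 4
  b_4=5 ≤ 5
  b_5=7 > 6
  fails at i=5 ⇒ NO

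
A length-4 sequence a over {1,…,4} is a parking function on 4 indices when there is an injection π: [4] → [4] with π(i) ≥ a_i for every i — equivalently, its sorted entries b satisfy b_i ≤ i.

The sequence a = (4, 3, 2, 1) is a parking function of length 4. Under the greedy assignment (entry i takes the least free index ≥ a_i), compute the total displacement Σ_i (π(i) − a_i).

Σπ = 4·5/2 = 10 (π permutes [4]); Σa = 4+3+2+1 = 10; disp = 10−10 = 0.

0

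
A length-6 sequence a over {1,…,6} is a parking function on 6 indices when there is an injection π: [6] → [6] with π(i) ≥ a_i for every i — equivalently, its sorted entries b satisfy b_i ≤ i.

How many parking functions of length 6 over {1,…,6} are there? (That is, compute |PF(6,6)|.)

|PF(6,6)| = 1·7^5 = 1 · 16807 = 16807 (Konheim–Weiss)
Example (3,4,5,2,1,1) → sorted (1,1,2,3,4,5): b_i ≤ i ∀i, a PF.

16807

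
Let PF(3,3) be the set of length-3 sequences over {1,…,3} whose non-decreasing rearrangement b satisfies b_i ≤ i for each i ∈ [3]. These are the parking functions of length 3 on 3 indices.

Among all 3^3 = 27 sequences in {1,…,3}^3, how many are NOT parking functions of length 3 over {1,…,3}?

#PF = (4−3)·4^(3−1) = 1 · 16 = 16 [KW]
One tuple (1,3,3) → sorted (1,3,3): b_2=3>2, not a PF.
So 27 − 16 = 11 fail.

11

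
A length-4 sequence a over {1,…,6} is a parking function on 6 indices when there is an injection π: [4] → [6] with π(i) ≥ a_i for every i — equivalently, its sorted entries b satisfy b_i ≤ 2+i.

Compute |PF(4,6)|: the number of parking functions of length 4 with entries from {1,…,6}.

|PF(4,6)| = (6+1−4)·(6+1)^{4−1} = 3×343 = 1029
E.g. (4,2,3,6) → sorted (2,3,4,6): b_i ≤ 2+i ∀i, a PF.

1029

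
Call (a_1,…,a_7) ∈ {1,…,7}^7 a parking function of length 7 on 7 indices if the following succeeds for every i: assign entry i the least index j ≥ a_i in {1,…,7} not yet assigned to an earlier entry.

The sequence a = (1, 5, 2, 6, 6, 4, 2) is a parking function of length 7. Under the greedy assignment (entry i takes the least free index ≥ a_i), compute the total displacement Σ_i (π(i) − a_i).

Σπ(i) = 1+…+7 = 28; Σa = 1+5+2+6+6+4+2 = 26; disp = 28−26 = 2.

2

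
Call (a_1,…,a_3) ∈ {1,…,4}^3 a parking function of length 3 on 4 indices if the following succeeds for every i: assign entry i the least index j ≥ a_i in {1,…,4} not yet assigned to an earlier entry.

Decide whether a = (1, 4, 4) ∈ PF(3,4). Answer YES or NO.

Sorted: b = (1, 4, 4).
  b_1=1 ≤ 2
  b_2=4 > 3
  fails at i=2 ⇒ NO

NO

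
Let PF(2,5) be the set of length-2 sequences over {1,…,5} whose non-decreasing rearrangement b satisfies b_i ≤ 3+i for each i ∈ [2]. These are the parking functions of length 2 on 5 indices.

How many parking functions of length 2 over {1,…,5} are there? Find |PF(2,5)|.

24

|PF(2,5)| = (5+1−2)·(5+1)^{2−1} = 4·6 = 24
E.g. (2,5) → sorted (2,5): b_i ≤ 3+i ∀i, a PF.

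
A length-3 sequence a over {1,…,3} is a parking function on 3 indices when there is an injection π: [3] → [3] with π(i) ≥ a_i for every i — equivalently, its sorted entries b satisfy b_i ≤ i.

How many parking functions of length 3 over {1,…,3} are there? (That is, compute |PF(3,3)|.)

16

|PF| = (4−3)·4^(3−1) = 1×16 = 16 (Pollak)
Example (1,1,2) → sorted (1,1,2): b_i ≤ i ∀i, a PF.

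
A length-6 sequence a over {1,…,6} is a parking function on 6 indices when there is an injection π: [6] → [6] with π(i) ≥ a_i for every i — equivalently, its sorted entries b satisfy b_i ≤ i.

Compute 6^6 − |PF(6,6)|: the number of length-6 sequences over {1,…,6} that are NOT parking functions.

|PF| = (7−6)·7^(6−1) = 1×16807 = 16807
Example (3,4,4,5,6,5) → sorted (3,4,4,5,5,6): b_1=3>1, not a PF.
Total 46656; non-PF = 46656−16807 = 29849

29849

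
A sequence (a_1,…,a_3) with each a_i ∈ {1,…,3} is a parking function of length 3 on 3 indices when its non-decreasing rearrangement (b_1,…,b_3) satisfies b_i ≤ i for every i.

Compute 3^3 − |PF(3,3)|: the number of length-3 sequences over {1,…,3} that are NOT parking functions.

11

#PF = (3+1−3)·(3+1)^{3−1} = 1·16 = 16
One tuple (2,2,3) → sorted (2,2,3): b_1=2>1, not a PF.
Total 27; non-PF = 27−16 = 11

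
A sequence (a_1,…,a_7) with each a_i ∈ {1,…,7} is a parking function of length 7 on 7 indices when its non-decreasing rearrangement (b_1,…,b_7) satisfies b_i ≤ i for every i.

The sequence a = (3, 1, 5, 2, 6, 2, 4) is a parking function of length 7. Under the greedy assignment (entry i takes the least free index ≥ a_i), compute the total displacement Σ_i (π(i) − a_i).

5

Σπ = 28 ({1..7} each once); Σa = 3+1+5+2+6+2+4 = 23; disp = 28−23 = 5.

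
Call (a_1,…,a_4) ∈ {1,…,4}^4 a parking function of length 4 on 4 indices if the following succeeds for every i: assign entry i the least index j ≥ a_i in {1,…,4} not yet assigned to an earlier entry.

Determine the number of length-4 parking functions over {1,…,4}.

125

|PF| = (5−4)·5^(4−1) = 1×125 = 125 (Pollak)
Example (1,4,1,1) → sorted (1,1,1,4): b_i ≤ i ∀i, a PF.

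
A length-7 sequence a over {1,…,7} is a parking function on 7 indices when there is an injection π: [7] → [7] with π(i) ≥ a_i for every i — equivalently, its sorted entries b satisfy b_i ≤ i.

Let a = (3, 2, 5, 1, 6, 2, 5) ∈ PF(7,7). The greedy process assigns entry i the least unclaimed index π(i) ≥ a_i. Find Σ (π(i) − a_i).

Σπ = 7·8/2 = 28 (π permutes [7]); Σa = 3+2+5+1+6+2+5 = 24; disp = 28−24 = 4.

4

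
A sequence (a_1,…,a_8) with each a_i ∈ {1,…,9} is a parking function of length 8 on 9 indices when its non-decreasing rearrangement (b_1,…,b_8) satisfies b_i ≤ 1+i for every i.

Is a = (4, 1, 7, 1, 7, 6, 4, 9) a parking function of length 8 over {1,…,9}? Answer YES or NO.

Sorted: b = (1, 1, 4, 4, 6, 7, 7, 9).
  b_1=1 ≤ 2
  b_2=1 ≤ 3
  b_3=4 ≤ 4
  b_4=4 ≤ 5
  b_5=6 ≤ 6
  b_6=7 ≤ 7
  b_7=7 ≤ 8
  b_8=9 ≤ 9
All bounds hold ⇒ YES

YES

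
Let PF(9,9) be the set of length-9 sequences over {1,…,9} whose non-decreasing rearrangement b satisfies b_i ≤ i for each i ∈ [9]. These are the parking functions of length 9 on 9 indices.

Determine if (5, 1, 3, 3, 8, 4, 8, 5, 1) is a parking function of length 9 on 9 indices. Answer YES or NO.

YES

Rearranged: b = (1, 1, 3, 3, 4, 5, 5, 8, 8).
  b_1=1 ≤ 1
  b_2=1 ≤ 2
  b_3=3 ≤ 3
  b_4=3 ≤ 4
  b_5=4 ≤ 5
  b_6=5 ≤ 6
  b_7=5 ≤ 7
  b_8=8 ≤ 8
  b_9=8 ≤ 9
All bounds hold ⇒ YES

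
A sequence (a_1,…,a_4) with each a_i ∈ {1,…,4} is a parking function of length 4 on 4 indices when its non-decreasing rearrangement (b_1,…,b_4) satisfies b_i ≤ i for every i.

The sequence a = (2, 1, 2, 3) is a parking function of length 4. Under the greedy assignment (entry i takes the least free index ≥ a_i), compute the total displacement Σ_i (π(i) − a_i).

Σπ = 10 ({1..4} each once); Σa = 2+1+2+3 = 8; disp = 10−8 = 2.

2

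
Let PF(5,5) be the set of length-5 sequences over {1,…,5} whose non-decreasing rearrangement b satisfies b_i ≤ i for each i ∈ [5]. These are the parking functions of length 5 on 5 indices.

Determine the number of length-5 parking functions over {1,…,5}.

1296

|PF(5,5)| = (6−5)·6^(5−1) = 1·1296 = 1296 (Konheim–Weiss)
One tuple (1,1,3,4,5) → sorted (1,1,3,4,5): b_i ≤ i ∀i, a PF.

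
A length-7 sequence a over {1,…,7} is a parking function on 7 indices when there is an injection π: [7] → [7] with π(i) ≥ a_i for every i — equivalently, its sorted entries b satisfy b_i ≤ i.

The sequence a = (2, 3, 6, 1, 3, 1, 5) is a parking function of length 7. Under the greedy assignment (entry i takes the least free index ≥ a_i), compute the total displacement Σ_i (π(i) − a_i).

7

Σπ = 7·8/2 = 28 (π permutes [7]); Σa = 2+3+6+1+3+1+5 = 21; disp = 28−21 = 7.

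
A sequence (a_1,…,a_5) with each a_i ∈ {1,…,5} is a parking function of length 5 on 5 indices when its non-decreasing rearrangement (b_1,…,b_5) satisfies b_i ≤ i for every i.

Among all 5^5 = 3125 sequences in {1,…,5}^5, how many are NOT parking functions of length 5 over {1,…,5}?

Count = 1·6^4 = 1·1296 = 1296 (Pollak)
Check (4,5,5,3,5) → sorted (3,4,5,5,5): b_1=3>1, not a PF.
Total 3125; non-PF = 3125−1296 = 1829

1829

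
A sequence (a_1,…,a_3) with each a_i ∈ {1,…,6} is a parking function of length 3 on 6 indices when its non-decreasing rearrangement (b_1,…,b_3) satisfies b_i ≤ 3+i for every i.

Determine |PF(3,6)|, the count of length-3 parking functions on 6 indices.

196

|PF(3,6)| = (6−3+1)·(6+1)^(3−1) = 4 · 49 = 196 (Konheim–Weiss)
E.g. (4,4,3) → sorted (3,4,4): b_i ≤ 3+i ∀i, a PF.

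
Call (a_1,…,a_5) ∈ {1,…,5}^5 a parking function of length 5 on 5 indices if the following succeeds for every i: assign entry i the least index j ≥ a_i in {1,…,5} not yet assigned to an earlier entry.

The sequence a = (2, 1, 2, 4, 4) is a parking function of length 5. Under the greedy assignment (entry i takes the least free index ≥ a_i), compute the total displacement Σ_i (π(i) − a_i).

Σπ = 15 ({1..5} each once); Σa = 2+1+2+4+4 = 13; disp = 15−13 = 2.

2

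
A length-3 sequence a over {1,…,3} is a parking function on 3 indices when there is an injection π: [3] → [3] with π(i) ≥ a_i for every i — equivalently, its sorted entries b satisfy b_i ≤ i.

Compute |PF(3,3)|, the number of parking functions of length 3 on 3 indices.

16

#PF = (3−3+1)·(3+1)^(3−1) = 1 · 16 = 16
E.g. (1,2,3) → sorted (1,2,3): b_i ≤ i ∀i, a PF.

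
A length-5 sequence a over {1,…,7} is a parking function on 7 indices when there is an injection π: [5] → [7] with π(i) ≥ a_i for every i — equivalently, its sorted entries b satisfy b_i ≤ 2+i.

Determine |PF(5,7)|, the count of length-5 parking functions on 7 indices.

|PF| = (7−5+1)·(7+1)^(5−1) = 3×4096 = 12288 (Konheim–Weiss)
Example (4,5,6,3,7) → sorted (3,4,5,6,7): b_i ≤ 2+i ∀i, a PF.

12288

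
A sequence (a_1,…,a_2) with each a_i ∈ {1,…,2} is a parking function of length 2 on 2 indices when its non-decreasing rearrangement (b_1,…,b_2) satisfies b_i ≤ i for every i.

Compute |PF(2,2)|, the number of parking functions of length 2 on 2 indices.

|PF(2,2)| = (2+1−2)·(2+1)^{2−1} = 1×3 = 3 (Konheim–Weiss)
One tuple (1,1) → sorted (1,1): b_i ≤ i ∀i, a PF.

3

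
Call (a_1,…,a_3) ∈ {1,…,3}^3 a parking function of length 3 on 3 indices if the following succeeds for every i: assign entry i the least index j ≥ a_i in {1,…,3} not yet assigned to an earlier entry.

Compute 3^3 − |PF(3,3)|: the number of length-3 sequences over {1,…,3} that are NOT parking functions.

#PF = 1·4^2 = 1 · 16 = 16 (Konheim–Weiss)
E.g. (3,1,3) → sorted (1,3,3): b_2=3>2, not a PF.
Total 27; non-PF = 27−16 = 11

11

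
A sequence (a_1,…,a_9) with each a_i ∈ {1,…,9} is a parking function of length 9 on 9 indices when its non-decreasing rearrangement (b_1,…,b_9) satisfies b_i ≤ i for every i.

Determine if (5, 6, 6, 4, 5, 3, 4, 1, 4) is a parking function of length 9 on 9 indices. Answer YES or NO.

Rearranged: b = (1, 3, 4, 4, 4, 5, 5, 6, 6).
  b_1=1 ≤ 1
  b_2=3 > 2
  fails at i=2 ⇒ NO

NO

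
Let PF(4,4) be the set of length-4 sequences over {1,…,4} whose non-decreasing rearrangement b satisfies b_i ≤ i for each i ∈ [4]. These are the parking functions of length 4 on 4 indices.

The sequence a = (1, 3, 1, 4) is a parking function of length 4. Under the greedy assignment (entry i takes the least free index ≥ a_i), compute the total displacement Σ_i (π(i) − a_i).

Σπ = 10 ({1..4} each once); Σa = 1+3+1+4 = 9; disp = 10−9 = 1.

1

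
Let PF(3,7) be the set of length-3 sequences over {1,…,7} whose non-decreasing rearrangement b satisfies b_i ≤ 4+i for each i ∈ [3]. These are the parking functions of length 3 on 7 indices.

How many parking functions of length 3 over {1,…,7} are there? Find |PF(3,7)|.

|PF(3,7)| = (7−3+1)·(7+1)^(3−1) = 5·64 = 320
Check (3,4,6) → sorted (3,4,6): b_i ≤ 4+i ∀i, a PF.

320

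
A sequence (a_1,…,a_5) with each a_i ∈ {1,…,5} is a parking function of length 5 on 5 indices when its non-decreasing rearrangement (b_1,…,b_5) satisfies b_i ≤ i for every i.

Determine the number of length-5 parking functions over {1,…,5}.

1296

|PF| = (6−5)·6^(5−1) = 1·1296 = 1296 [KW]
Example (4,1,4,1,3) → sorted (1,1,3,4,4): b_i ≤ i ∀i, a PF.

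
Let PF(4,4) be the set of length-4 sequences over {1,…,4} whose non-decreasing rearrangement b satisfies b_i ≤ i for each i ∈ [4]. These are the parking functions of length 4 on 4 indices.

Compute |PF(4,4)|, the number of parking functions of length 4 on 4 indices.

Count = 1·5^3 = 1·125 = 125 (Pollak)
E.g. (1,3,1,4) → sorted (1,1,3,4): b_i ≤ i ∀i, a PF.

125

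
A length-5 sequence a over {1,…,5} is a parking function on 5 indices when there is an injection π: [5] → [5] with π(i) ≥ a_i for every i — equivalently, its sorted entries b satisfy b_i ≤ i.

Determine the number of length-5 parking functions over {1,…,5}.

Count = (5−5+1)·(5+1)^(5−1) = 1·1296 = 1296 [KW]
One tuple (1,3,4,1,5) → sorted (1,1,3,4,5): b_i ≤ i ∀i, a PF.

1296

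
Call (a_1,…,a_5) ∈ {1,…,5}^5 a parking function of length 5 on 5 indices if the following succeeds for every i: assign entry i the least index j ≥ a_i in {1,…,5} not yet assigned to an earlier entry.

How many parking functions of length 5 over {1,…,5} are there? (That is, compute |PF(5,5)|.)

1296

Count = (5+1−5)·(5+1)^{5−1} = 1 · 1296 = 1296 (Pollak)
E.g. (3,4,1,5,2) → sorted (1,2,3,4,5): b_i ≤ i ∀i, a PF.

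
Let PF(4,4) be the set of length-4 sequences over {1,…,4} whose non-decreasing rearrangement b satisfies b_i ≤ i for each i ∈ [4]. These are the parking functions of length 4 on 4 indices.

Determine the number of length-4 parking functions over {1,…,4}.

#PF = 1·5^3 = 1×125 = 125 (Konheim–Weiss)
E.g. (2,4,1,1) → sorted (1,1,2,4): b_i ≤ i ∀i, a PF.

125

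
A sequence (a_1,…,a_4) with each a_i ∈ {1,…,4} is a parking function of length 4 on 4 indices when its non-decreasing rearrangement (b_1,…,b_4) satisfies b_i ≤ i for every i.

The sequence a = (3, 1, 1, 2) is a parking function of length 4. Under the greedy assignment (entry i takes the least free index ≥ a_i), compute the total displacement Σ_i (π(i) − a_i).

3

Σπ(i) = 1+…+4 = 10; Σa = 3+1+1+2 = 7; disp = 10−7 = 3.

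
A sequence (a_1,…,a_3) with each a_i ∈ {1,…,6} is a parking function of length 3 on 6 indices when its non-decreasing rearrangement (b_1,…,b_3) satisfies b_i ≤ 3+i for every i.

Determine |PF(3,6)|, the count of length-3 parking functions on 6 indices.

196

|PF| = 4·7^2 = 4×49 = 196
One tuple (2,1,2) → sorted (1,2,2): b_i ≤ 3+i ∀i, a PF.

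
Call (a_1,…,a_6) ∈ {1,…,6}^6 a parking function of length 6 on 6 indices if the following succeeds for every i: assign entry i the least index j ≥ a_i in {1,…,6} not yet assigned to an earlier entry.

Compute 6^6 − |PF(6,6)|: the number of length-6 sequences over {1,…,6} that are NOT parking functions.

|PF| = (6−6+1)·(6+1)^(6−1) = 1×16807 = 16807
Example (6,5,2,6,4,6) → sorted (2,4,5,6,6,6): b_1=2>1, not a PF.
Total 46656; non-PF = 46656−16807 = 29849

29849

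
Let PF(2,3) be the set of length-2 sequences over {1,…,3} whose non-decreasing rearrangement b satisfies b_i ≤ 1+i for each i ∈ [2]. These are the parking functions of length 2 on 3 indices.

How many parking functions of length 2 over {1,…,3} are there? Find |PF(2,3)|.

#PF = 2·4^1 = 2×4 = 8 (Konheim–Weiss)
E.g. (1,3) → sorted (1,3): b_i ≤ 1+i ∀i, a PF.

8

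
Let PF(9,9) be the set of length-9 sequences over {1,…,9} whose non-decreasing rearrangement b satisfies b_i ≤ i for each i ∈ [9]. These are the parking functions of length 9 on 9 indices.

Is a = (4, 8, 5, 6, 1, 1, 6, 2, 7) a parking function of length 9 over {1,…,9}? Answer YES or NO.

YES

Rearranged: b = (1, 1, 2, 4, 5, 6, 6, 7, 8).
  b_1=1 ≤ 1
  b_2=1 ≤ 2
  b_3=2 ≤ 3
  b_4=4 ≤ 4
  b_5=5 ≤ 5
  b_6=6 ≤ 6
  b_7=6 ≤ 7
  b_8=7 ≤ 8
  b_9=8 ≤ 9
All bounds hold ⇒ YES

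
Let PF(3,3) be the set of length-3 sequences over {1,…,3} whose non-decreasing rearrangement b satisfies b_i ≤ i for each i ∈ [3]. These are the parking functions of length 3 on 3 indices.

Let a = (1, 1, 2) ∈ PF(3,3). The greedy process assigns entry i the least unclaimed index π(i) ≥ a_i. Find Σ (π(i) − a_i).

2

Σπ = 3·4/2 = 6 (π permutes [3]); Σa = 1+1+2 = 4; disp = 6−4 = 2.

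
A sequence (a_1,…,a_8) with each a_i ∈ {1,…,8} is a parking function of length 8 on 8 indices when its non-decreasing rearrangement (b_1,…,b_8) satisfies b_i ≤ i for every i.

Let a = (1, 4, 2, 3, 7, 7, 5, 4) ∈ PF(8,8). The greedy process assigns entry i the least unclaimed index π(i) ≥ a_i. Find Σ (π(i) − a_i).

3

Σπ(i) = 1+…+8 = 36; Σa = 1+4+2+3+7+7+5+4 = 33; disp = 36−33 = 3.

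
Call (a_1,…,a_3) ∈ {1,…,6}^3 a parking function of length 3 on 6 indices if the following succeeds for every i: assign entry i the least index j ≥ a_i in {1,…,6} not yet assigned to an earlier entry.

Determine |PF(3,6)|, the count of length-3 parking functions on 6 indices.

#PF = (6−3+1)·(6+1)^(3−1) = 4·49 = 196 (Pollak)
E.g. (6,3,5) → sorted (3,5,6): b_i ≤ 3+i ∀i, a PF.

196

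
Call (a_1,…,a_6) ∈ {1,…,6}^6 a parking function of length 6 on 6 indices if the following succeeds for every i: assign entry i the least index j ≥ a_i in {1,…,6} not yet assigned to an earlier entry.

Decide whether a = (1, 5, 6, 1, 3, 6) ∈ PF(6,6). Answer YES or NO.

Order a: b = (1, 1, 3, 5, 6, 6).
  b_1=1 ≤ 1
  b_2=1 ≤ 2
  b_3=3 ≤ 3
  b_4=5 > 4
  fails at i=4 ⇒ NO

NO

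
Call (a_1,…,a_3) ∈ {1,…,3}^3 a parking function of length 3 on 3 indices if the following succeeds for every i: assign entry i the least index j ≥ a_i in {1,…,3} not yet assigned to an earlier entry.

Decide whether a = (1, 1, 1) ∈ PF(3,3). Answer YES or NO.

Order a: b = (1, 1, 1).
  b_1=1 ≤ 1
  b_2=1 ≤ 2
  b_3=1 ≤ 3
All bounds hold ⇒ YES

YES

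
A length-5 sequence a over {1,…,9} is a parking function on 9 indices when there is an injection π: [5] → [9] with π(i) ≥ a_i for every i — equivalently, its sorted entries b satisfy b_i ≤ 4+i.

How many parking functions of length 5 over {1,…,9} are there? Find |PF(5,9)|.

50000

|PF| = (9−5+1)·(9+1)^(5−1) = 5×10000 = 50000 [KW]
Check (8,3,2,1,9) → sorted (1,2,3,8,9): b_i ≤ 4+i ∀i, a PF.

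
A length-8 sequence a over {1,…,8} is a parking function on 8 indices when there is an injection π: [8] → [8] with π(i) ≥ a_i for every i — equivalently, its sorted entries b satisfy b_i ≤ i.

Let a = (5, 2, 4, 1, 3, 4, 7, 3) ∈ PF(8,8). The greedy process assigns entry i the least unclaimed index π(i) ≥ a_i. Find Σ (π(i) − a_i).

Σπ(i) = 1+…+8 = 36; Σa = 5+2+4+1+3+4+7+3 = 29; disp = 36−29 = 7.

7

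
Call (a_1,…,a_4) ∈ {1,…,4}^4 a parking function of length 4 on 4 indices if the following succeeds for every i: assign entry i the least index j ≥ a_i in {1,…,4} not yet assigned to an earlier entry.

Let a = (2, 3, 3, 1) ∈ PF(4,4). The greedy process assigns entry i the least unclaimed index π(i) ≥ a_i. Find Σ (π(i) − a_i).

Σπ = 10 ({1..4} each once); Σa = 2+3+3+1 = 9; disp = 10−9 = 1.

1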